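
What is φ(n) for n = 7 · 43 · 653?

164304

φ(7) = 7 − 1 = 6.
φ(43) = 43 − 1 = 42.
φ(653) = 653 − 1 = 652.
Since φ is multiplicative, φ(196553) = 6 · 42 · 652 = 164304.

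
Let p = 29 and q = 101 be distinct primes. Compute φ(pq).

2800

φ(pq) = (p−1)(q−1) = 28 · 100 = 2800.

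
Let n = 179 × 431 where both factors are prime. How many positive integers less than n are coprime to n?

φ(n) = (p − 1)(q − 1) = (179−1)(431−1) = 178·430 = 76540.

76540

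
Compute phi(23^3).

11638

φ(23^3) = 23^2·(23−1) = 529·22 = 11638.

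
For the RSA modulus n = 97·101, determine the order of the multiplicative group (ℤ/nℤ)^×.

φ(97) = 97 − 1 = 96.
φ(101) = 101 − 1 = 100.
φ(9797) = 96 × 100 = 9600.

9600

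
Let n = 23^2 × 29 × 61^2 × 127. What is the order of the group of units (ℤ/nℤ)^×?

φ(7249650347) = 7249650347 · (1 − 1/23) · (1 − 1/29) · (1 − 1/61) · (1 − 1/127)
       = 7249650347 · 4656960/5167249 = 6533714880.

6533714880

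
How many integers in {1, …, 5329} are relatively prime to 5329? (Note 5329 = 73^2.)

5256

φ(73^2) = 73^1·(73−1) = 73·72 = 5256.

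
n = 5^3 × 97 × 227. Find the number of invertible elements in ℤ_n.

2169600

φ(5^3) = 5^3 − 5^2 = 125 − 25 = 100.
φ(97) = 97 − 1 = 96.
φ(227) = 227 − 1 = 226.
φ(2752375) = 100 × 96 × 226 = 2169600.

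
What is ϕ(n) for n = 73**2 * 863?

φ(4598927) = 4598927 · (1 − 1/73) · (1 − 1/863)
       = 4598927 · 62064/62999 = 4530672.

4530672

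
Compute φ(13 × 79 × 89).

φ(13) = 13 − 1 = 12.
φ(79) = 79 − 1 = 78.
φ(89) = 89 − 1 = 88.
Multiply: 12 · 78 · 88 = 82368.

82368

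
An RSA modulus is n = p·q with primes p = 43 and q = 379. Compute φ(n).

15876

φ(43) = 43 − 1 = 42.
φ(379) = 379 − 1 = 378.
φ(16297) = 42 × 378 = 15876.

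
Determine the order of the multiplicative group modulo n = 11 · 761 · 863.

φ(11) = 11 − 1 = 10.
φ(761) = 761 − 1 = 760.
φ(863) = 863 − 1 = 862.
Since φ is multiplicative, φ(7224173) = 10 · 760 · 862 = 6551200.

6551200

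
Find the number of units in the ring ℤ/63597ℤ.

37632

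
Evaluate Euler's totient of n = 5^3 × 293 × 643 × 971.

φ(5^3) = 5^3 − 5^2 = 125 − 25 = 100.
φ(293) = 293 − 1 = 292.
φ(643) = 643 − 1 = 642.
φ(971) = 971 − 1 = 970.
Multiply: 100 · 292 · 642 · 970 = 18184008000.

18184008000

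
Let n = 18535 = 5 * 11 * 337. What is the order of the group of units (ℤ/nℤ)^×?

13440

φ(5) = 5 − 1 = 4.
φ(11) = 11 − 1 = 10.
φ(337) = 337 − 1 = 336.
Since φ is multiplicative, φ(18535) = 4 · 10 · 336 = 13440.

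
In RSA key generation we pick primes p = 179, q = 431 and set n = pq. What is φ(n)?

76540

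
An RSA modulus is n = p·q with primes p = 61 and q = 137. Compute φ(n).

For distinct primes, φ(pq) = (p−1)(q−1) = 60 × 136 = 8160.

8160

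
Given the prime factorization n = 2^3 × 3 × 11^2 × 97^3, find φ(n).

794872320

φ(2650402392) = 2650402392 · (1 − 1/2) · (1 − 1/3) · (1 − 1/11) · (1 − 1/97)
       = 2650402392 · 1920/6402 = 794872320.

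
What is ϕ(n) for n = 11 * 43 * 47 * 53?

φ(1178243) = 1178243 · (1 − 1/11) · (1 − 1/43) · (1 − 1/47) · (1 − 1/53)
       = 1178243 · 1004640/1178243 = 1004640.

1004640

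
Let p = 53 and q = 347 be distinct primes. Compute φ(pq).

φ(pq) = (p−1)(q−1) = 52 · 346 = 17992.

17992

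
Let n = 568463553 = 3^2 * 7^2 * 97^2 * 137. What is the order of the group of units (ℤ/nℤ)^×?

φ(568463553) = 568463553 · (1 − 1/3) · (1 − 1/7) · (1 − 1/97) · (1 − 1/137)
       = 568463553 · 156672/279069 = 319140864.

319140864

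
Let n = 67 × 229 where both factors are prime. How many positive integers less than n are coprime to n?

15048

φ(n) = (p − 1)(q − 1) = (67−1)(229−1) = 66·228 = 15048.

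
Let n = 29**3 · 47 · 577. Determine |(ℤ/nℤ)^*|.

φ(661405291) = 661405291 · (1 − 1/29) · (1 − 1/47) · (1 − 1/577)
       = 661405291 · 741888/786451 = 623927808.

623927808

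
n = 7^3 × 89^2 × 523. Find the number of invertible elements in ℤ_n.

φ(7^3) = 7^3 − 7^2 = 343 − 49 = 294.
φ(89^2) = 89^1·(89−1) = 89·88 = 7832.
φ(523) = 523 − 1 = 522.
φ(1420940269) = 294 × 7832 × 522 = 1201961376.

1201961376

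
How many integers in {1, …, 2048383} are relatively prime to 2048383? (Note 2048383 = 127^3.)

2032254

φ(2048383) = 2048383 · (1 − 1/127)
       = 2048383 · 126/127 = 2032254.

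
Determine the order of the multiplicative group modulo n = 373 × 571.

212040

φ(373) = 373 − 1 = 372.
φ(571) = 571 − 1 = 570.
Since φ is multiplicative, φ(212983) = 372 · 570 = 212040.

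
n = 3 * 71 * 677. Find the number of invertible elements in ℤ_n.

94640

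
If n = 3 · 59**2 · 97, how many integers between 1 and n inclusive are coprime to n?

φ(1012971) = 1012971 · (1 − 1/3) · (1 − 1/59) · (1 − 1/97)
       = 1012971 · 11136/17169 = 657024.

657024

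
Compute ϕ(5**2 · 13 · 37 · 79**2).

53239680

φ(75048025) = 75048025 · (1 − 1/5) · (1 − 1/13) · (1 − 1/37) · (1 − 1/79)
       = 75048025 · 134784/189995 = 53239680.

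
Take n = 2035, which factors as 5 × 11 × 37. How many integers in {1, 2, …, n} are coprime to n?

1440

φ(2035) = 2035 · (1 − 1/5) · (1 − 1/11) · (1 − 1/37)
       = 2035 · 1440/2035 = 1440.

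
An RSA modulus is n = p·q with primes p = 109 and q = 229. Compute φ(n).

φ(109) = 109 − 1 = 108.
φ(229) = 229 − 1 = 228.
Since φ is multiplicative, φ(24961) = 108 · 228 = 24624.

24624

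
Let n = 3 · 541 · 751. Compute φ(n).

810000

φ(3) = 3 − 1 = 2.
φ(541) = 541 − 1 = 540.
φ(751) = 751 − 1 = 750.
φ(1218873) = 2 × 540 × 750 = 810000.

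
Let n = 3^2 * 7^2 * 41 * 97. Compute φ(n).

967680

φ(1753857) = 1753857 · (1 − 1/3) · (1 − 1/7) · (1 − 1/41) · (1 − 1/97)
       = 1753857 · 46080/83517 = 967680.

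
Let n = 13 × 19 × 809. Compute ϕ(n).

174528

φ(13) = 13 − 1 = 12.
φ(19) = 19 − 1 = 18.
φ(809) = 809 − 1 = 808.
Since φ is multiplicative, φ(199823) = 12 · 18 · 808 = 174528.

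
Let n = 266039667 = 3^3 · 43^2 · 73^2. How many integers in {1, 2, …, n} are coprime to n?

170862048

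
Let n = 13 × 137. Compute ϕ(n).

1632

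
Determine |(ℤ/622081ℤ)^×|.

532224

Factor 622081: 622081 = 17 * 23 * 37 * 43.
φ(622081) = 622081 · (1 − 1/17) · (1 − 1/23) · (1 − 1/37) · (1 − 1/43)
       = 622081 · 532224/622081 = 532224.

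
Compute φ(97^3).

φ(912673) = 912673 · (1 − 1/97)
       = 912673 · 96/97 = 903264.

903264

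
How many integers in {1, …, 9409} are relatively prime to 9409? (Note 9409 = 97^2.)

φ(9409) = 9409 · (1 − 1/97)
       = 9409 · 96/97 = 9312.

9312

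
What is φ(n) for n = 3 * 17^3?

9248

φ(14739) = 14739 · (1 − 1/3) · (1 − 1/17)
       = 14739 · 32/51 = 9248.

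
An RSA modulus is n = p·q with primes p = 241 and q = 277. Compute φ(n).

66240

For distinct primes, φ(pq) = (p−1)(q−1) = 240 × 276 = 66240.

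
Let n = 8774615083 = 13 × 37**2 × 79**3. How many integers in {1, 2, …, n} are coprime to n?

7780979232

φ(8774615083) = 8774615083 · (1 − 1/13) · (1 − 1/37) · (1 − 1/79)
       = 8774615083 · 33696/37999 = 7780979232.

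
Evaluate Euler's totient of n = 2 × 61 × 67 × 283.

1116720

φ(2313242) = 2313242 · (1 − 1/2) · (1 − 1/61) · (1 − 1/67) · (1 − 1/283)
       = 2313242 · 1116720/2313242 = 1116720.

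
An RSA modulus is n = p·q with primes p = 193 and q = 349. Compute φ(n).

66816

φ(193) = 193 − 1 = 192.
φ(349) = 349 − 1 = 348.
Multiply: 192 · 348 = 66816.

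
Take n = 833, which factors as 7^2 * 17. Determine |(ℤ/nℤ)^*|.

672

φ(833) = 833 · (1 − 1/7) · (1 − 1/17)
       = 833 · 96/119 = 672.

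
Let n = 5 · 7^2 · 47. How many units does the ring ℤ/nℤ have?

7728

φ(11515) = 11515 · (1 − 1/5) · (1 − 1/7) · (1 − 1/47)
       = 11515 · 1104/1645 = 7728.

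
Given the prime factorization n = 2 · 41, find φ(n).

φ(2) = 2 − 1 = 1.
φ(41) = 41 − 1 = 40.
φ(82) = 1 × 40 = 40.

40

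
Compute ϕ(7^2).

φ(49) = 49 · (1 − 1/7)
       = 49 · 6/7 = 42.

42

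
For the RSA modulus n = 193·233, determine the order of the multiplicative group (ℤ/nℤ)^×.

φ(44969) = 44969 · (1 − 1/193) · (1 − 1/233)
       = 44969 · 44544/44969 = 44544.

44544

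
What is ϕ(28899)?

16848

Factor 28899: 28899 = 3**2 · 13**2 · 19.
φ(28899) = 28899 · (1 − 1/3) · (1 − 1/13) · (1 − 1/19)
       = 28899 · 432/741 = 16848.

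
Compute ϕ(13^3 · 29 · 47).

φ(13^3) = 13^3 − 13^2 = 2197 − 169 = 2028.
φ(29) = 29 − 1 = 28.
φ(47) = 47 − 1 = 46.
Multiply: 2028 · 28 · 46 = 2612064.

2612064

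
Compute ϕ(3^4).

54

φ(3^4) = 3^3·(3−1) = 27·2 = 54.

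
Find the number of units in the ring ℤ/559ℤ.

504

559 = 13 · 43.
φ(559) = 559 · (1 − 1/13) · (1 − 1/43)
       = 559 · 504/559 = 504.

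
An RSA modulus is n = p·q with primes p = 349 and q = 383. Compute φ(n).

132936

φ(133667) = 133667 · (1 − 1/349) · (1 − 1/383)
       = 133667 · 132936/133667 = 132936.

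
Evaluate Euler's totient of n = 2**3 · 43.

φ(2^3) = 2^2·(2−1) = 4·1 = 4.
φ(43) = 43 − 1 = 42.
φ(344) = 4 × 42 = 168.

168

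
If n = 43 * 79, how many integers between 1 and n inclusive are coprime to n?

φ(43) = 43 − 1 = 42.
φ(79) = 79 − 1 = 78.
Multiply: 42 · 78 = 3276.

3276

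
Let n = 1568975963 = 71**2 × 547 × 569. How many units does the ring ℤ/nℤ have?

φ(1568975963) = 1568975963 · (1 − 1/71) · (1 − 1/547) · (1 − 1/569)
       = 1568975963 · 21708960/22098253 = 1541336160.

1541336160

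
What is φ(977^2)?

φ(977^2) = 977^2 − 977^1 = 954529 − 977 = 953552.

953552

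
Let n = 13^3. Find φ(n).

φ(2197) = 2197 · (1 − 1/13)
       = 2197 · 12/13 = 2028.

2028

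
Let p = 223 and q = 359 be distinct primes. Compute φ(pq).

79476

For distinct primes, φ(pq) = (p−1)(q−1) = 222 × 358 = 79476.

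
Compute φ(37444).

15840

First factor: 37444 = 2^2 · 11 · 23 · 37.
φ(37444) = 37444 · (1 − 1/2) · (1 − 1/11) · (1 − 1/23) · (1 − 1/37)
       = 37444 · 7920/18722 = 15840.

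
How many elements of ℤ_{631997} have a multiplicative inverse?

544320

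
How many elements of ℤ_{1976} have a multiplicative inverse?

1976 = 2**3 * 13 * 19.
φ(1976) = 1976 · (1 − 1/2) · (1 − 1/13) · (1 − 1/19)
       = 1976 · 216/494 = 864.

864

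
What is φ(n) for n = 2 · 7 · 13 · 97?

6912

φ(17654) = 17654 · (1 − 1/2) · (1 − 1/7) · (1 − 1/13) · (1 − 1/97)
       = 17654 · 6912/17654 = 6912.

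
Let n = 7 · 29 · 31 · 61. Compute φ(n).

φ(7) = 7 − 1 = 6.
φ(29) = 29 − 1 = 28.
φ(31) = 31 − 1 = 30.
φ(61) = 61 − 1 = 60.
φ(383873) = 6 × 28 × 30 × 60 = 302400.

302400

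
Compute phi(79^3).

486798

φ(79^3) = 79^2·(79−1) = 6241·78 = 486798.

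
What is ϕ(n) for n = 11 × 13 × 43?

φ(6149) = 6149 · (1 − 1/11) · (1 − 1/13) · (1 − 1/43)
       = 6149 · 5040/6149 = 5040.

5040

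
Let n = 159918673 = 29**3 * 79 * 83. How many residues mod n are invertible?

φ(29^3) = 29^2·(29−1) = 841·28 = 23548.
φ(79) = 79 − 1 = 78.
φ(83) = 83 − 1 = 82.
φ(159918673) = 23548 × 78 × 82 = 150613008.

150613008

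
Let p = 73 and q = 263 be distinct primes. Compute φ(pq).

18864

φ(pq) = (p−1)(q−1) = 72 · 262 = 18864.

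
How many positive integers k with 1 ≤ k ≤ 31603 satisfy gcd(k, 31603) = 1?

Prime factorization: 31603 = 11 × 13^2 × 17.
φ(31603) = 31603 · (1 − 1/11) · (1 − 1/13) · (1 − 1/17)
       = 31603 · 1920/2431 = 24960.

24960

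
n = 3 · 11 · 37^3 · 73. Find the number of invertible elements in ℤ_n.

φ(3) = 3 − 1 = 2.
φ(11) = 11 − 1 = 10.
φ(37^3) = 37^2·(37−1) = 1369·36 = 49284.
φ(73) = 73 − 1 = 72.
Since φ is multiplicative, φ(122023077) = 2 · 10 · 49284 · 72 = 70968960.

70968960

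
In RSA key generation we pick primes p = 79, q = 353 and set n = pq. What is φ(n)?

27456

φ(pq) = (p−1)(q−1) = 78 · 352 = 27456.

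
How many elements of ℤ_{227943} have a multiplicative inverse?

136080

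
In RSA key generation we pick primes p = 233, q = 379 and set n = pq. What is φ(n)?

87696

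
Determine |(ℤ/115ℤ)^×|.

88

Factor 115: 115 = 5 · 23.
φ(5) = 5 − 1 = 4.
φ(23) = 23 − 1 = 22.
Since φ is multiplicative, φ(115) = 4 · 22 = 88.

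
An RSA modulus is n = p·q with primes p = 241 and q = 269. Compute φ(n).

φ(n) = (p − 1)(q − 1) = (241−1)(269−1) = 240·268 = 64320.

64320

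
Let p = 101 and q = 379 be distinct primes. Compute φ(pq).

For distinct primes, φ(pq) = (p−1)(q−1) = 100 × 378 = 37800.

37800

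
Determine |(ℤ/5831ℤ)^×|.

4704

Factor 5831: 5831 = 7**3 × 17.
φ(7^3) = 7^2·(7−1) = 49·6 = 294.
φ(17) = 17 − 1 = 16.
Since φ is multiplicative, φ(5831) = 294 · 16 = 4704.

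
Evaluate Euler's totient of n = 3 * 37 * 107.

7632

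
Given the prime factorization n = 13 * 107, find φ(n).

φ(13) = 13 − 1 = 12.
φ(107) = 107 − 1 = 106.
φ(1391) = 12 × 106 = 1272.

1272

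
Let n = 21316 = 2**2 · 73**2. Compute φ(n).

10512

φ(21316) = 21316 · (1 − 1/2) · (1 − 1/73)
       = 21316 · 72/146 = 10512.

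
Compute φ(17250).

4400

Factor 17250: 17250 = 2 × 3 × 5^3 × 23.
φ(17250) = 17250 · (1 − 1/2) · (1 − 1/3) · (1 − 1/5) · (1 − 1/23)
       = 17250 · 176/690 = 4400.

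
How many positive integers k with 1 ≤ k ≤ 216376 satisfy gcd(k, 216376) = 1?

96768

Prime factorization: 216376 = 2**3 · 17 · 37 · 43.
φ(216376) = 216376 · (1 − 1/2) · (1 − 1/17) · (1 − 1/37) · (1 − 1/43)
       = 216376 · 24192/54094 = 96768.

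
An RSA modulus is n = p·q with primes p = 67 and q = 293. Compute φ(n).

19272

φ(pq) = (p−1)(q−1) = 66 · 292 = 19272.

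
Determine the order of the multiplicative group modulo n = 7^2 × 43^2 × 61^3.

φ(20564705581) = 20564705581 · (1 − 1/7) · (1 − 1/43) · (1 − 1/61)
       = 20564705581 · 15120/18361 = 16934717520.

16934717520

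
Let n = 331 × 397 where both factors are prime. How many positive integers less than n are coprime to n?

130680

For distinct primes, φ(pq) = (p−1)(q−1) = 330 × 396 = 130680.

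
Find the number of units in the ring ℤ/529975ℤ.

529975 = 5**2 × 17 × 29 × 43.
φ(529975) = 529975 · (1 − 1/5) · (1 − 1/17) · (1 − 1/29) · (1 − 1/43)
       = 529975 · 75264/105995 = 376320.

376320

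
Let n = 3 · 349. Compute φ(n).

696

φ(3) = 3 − 1 = 2.
φ(349) = 349 − 1 = 348.
Since φ is multiplicative, φ(1047) = 2 · 348 = 696.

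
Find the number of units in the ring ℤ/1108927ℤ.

First factor: 1108927 = 17 * 37 * 41 * 43.
φ(17) = 17 − 1 = 16.
φ(37) = 37 − 1 = 36.
φ(41) = 41 − 1 = 40.
φ(43) = 43 − 1 = 42.
φ(1108927) = 16 × 36 × 40 × 42 = 967680.

967680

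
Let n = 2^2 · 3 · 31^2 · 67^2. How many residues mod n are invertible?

16449840

φ(51767148) = 51767148 · (1 − 1/2) · (1 − 1/3) · (1 − 1/31) · (1 − 1/67)
       = 51767148 · 3960/12462 = 16449840.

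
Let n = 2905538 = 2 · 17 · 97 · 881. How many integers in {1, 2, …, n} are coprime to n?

1351680

φ(2905538) = 2905538 · (1 − 1/2) · (1 − 1/17) · (1 − 1/97) · (1 − 1/881)
       = 2905538 · 1351680/2905538 = 1351680.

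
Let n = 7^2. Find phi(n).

42

φ(7^2) = 7^2 − 7^1 = 49 − 7 = 42.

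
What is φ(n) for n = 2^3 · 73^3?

1534752

φ(2^3) = 2^3 − 2^2 = 8 − 4 = 4.
φ(73^3) = 73^3 − 73^2 = 389017 − 5329 = 383688.
φ(3112136) = 4 × 383688 = 1534752.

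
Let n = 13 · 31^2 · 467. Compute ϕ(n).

5200560

φ(13) = 13 − 1 = 12.
φ(31^2) = 31^1·(31−1) = 31·30 = 930.
φ(467) = 467 − 1 = 466.
Multiply: 12 · 930 · 466 = 5200560.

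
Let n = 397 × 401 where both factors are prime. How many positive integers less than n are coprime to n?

158400

φ(159197) = 159197 · (1 − 1/397) · (1 − 1/401)
       = 159197 · 158400/159197 = 158400.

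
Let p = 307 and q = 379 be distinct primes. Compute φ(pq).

φ(n) = (p − 1)(q − 1) = (307−1)(379−1) = 306·378 = 115668.

115668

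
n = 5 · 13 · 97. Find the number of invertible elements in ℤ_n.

4608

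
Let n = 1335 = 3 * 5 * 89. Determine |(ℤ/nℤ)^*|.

φ(3) = 3 − 1 = 2.
φ(5) = 5 − 1 = 4.
φ(89) = 89 − 1 = 88.
Multiply: 2 · 4 · 88 = 704.

704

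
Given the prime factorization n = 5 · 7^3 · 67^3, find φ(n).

348418224

φ(515808545) = 515808545 · (1 − 1/5) · (1 − 1/7) · (1 − 1/67)
       = 515808545 · 1584/2345 = 348418224.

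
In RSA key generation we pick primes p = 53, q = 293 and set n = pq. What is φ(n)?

φ(53) = 53 − 1 = 52.
φ(293) = 293 − 1 = 292.
φ(15529) = 52 × 292 = 15184.

15184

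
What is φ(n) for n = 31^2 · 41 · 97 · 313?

φ(31^2) = 31^1·(31−1) = 31·30 = 930.
φ(41) = 41 − 1 = 40.
φ(97) = 97 − 1 = 96.
φ(313) = 313 − 1 = 312.
Since φ is multiplicative, φ(1196253761) = 930 · 40 · 96 · 312 = 1114214400.

1114214400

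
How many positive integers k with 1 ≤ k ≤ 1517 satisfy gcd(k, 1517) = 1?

Factor 1517: 1517 = 37 * 41.
φ(1517) = 1517 · (1 − 1/37) · (1 − 1/41)
       = 1517 · 1440/1517 = 1440.

1440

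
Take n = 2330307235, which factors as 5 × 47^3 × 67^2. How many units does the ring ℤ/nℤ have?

1797348432

φ(2330307235) = 2330307235 · (1 − 1/5) · (1 − 1/47) · (1 − 1/67)
       = 2330307235 · 12144/15745 = 1797348432.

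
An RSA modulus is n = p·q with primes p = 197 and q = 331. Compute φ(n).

φ(n) = (p − 1)(q − 1) = (197−1)(331−1) = 196·330 = 64680.

64680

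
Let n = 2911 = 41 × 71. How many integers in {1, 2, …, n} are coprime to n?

2800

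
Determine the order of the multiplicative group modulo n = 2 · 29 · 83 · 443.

1014832

φ(2132602) = 2132602 · (1 − 1/2) · (1 − 1/29) · (1 − 1/83) · (1 − 1/443)
       = 2132602 · 1014832/2132602 = 1014832.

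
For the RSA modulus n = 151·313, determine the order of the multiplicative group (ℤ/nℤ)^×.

46800

φ(n) = (p − 1)(q − 1) = (151−1)(313−1) = 150·312 = 46800.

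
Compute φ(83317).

69888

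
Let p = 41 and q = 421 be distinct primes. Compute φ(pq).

φ(41) = 41 − 1 = 40.
φ(421) = 421 − 1 = 420.
φ(17261) = 40 × 420 = 16800.

16800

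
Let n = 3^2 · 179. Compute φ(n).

1068

φ(1611) = 1611 · (1 − 1/3) · (1 − 1/179)
       = 1611 · 356/537 = 1068.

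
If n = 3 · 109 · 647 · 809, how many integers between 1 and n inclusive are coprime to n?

112745088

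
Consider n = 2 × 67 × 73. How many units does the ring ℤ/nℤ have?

4752

φ(9782) = 9782 · (1 − 1/2) · (1 − 1/67) · (1 − 1/73)
       = 9782 · 4752/9782 = 4752.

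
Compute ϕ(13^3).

φ(2197) = 2197 · (1 − 1/13)
       = 2197 · 12/13 = 2028.

2028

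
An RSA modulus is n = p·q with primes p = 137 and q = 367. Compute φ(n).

49776

φ(137) = 137 − 1 = 136.
φ(367) = 367 − 1 = 366.
Multiply: 136 · 366 = 49776.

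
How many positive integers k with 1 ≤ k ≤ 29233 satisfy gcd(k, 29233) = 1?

26400

Factor 29233: 29233 = 23 · 31 · 41.
φ(23) = 23 − 1 = 22.
φ(31) = 31 − 1 = 30.
φ(41) = 41 − 1 = 40.
φ(29233) = 22 × 30 × 40 = 26400.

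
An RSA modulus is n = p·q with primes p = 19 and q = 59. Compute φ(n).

φ(1121) = 1121 · (1 − 1/19) · (1 − 1/59)
       = 1121 · 1044/1121 = 1044.

1044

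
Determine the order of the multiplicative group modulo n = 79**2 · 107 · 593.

φ(79^2) = 79^1·(79−1) = 79·78 = 6162.
φ(107) = 107 − 1 = 106.
φ(593) = 593 − 1 = 592.
Since φ is multiplicative, φ(395997691) = 6162 · 106 · 592 = 386677824.

386677824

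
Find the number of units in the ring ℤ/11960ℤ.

4224

Factor 11960: 11960 = 2^3 × 5 × 13 × 23.
φ(11960) = 11960 · (1 − 1/2) · (1 − 1/5) · (1 − 1/13) · (1 − 1/23)
       = 11960 · 1056/2990 = 4224.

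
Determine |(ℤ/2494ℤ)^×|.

1176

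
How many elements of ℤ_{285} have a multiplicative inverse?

285 = 3 * 5 * 19.
φ(3) = 3 − 1 = 2.
φ(5) = 5 − 1 = 4.
φ(19) = 19 − 1 = 18.
φ(285) = 2 × 4 × 18 = 144.

144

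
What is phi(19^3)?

φ(6859) = 6859 · (1 − 1/19)
       = 6859 · 18/19 = 6498.

6498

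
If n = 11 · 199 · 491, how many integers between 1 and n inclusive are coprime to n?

φ(11) = 11 − 1 = 10.
φ(199) = 199 − 1 = 198.
φ(491) = 491 − 1 = 490.
φ(1074799) = 10 × 198 × 490 = 970200.

970200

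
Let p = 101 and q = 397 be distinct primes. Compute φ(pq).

For distinct primes, φ(pq) = (p−1)(q−1) = 100 × 396 = 39600.

39600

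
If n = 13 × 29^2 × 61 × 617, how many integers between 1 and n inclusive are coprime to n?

φ(13) = 13 − 1 = 12.
φ(29^2) = 29^2 − 29^1 = 841 − 29 = 812.
φ(61) = 61 − 1 = 60.
φ(617) = 617 − 1 = 616.
φ(411485321) = 12 × 812 × 60 × 616 = 360138240.

360138240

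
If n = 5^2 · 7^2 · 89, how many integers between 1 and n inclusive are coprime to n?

73920

φ(5^2) = 5^2 − 5^1 = 25 − 5 = 20.
φ(7^2) = 7^2 − 7^1 = 49 − 7 = 42.
φ(89) = 89 − 1 = 88.
Multiply: 20 · 42 · 88 = 73920.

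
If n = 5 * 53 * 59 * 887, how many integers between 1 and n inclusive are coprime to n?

φ(5) = 5 − 1 = 4.
φ(53) = 53 − 1 = 52.
φ(59) = 59 − 1 = 58.
φ(887) = 887 − 1 = 886.
φ(13868245) = 4 × 52 × 58 × 886 = 10688704.

10688704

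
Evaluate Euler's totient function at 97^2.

φ(9409) = 9409 · (1 − 1/97)
       = 9409 · 96/97 = 9312.

9312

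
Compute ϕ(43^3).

φ(43^3) = 43^2·(43−1) = 1849·42 = 77658.

77658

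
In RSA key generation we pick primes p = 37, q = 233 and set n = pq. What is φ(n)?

8352

For distinct primes, φ(pq) = (p−1)(q−1) = 36 × 232 = 8352.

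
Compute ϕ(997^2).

993012

φ(994009) = 994009 · (1 − 1/997)
       = 994009 · 996/997 = 993012.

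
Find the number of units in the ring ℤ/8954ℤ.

Factor 8954: 8954 = 2 * 11^2 * 37.
φ(2) = 2 − 1 = 1.
φ(11^2) = 11^1·(11−1) = 11·10 = 110.
φ(37) = 37 − 1 = 36.
Multiply: 1 · 110 · 36 = 3960.

3960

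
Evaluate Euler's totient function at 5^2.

20

φ(25) = 25 · (1 − 1/5)
       = 25 · 4/5 = 20.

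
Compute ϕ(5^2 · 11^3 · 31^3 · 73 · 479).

24011561376000

φ(34662630622675) = 34662630622675 · (1 − 1/5) · (1 − 1/11) · (1 − 1/31) · (1 − 1/73) · (1 − 1/479)
       = 34662630622675 · 41299200/59618735 = 24011561376000.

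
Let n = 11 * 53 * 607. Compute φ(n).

φ(11) = 11 − 1 = 10.
φ(53) = 53 − 1 = 52.
φ(607) = 607 − 1 = 606.
Multiply: 10 · 52 · 606 = 315120.

315120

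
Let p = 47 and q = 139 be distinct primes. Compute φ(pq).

6348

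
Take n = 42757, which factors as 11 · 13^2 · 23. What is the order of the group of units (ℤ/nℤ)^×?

34320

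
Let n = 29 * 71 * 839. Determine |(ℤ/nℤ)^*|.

φ(29) = 29 − 1 = 28.
φ(71) = 71 − 1 = 70.
φ(839) = 839 − 1 = 838.
Multiply: 28 · 70 · 838 = 1642480.

1642480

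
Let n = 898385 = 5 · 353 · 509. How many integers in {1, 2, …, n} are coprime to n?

715264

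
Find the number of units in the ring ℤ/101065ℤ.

Prime factorization: 101065 = 5 × 17 × 29 × 41.
φ(101065) = 101065 · (1 − 1/5) · (1 − 1/17) · (1 − 1/29) · (1 − 1/41)
       = 101065 · 71680/101065 = 71680.

71680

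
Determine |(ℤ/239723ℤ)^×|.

194400

239723 = 11 · 19 · 31 · 37.
φ(11) = 11 − 1 = 10.
φ(19) = 19 − 1 = 18.
φ(31) = 31 − 1 = 30.
φ(37) = 37 − 1 = 36.
Multiply: 10 · 18 · 30 · 36 = 194400.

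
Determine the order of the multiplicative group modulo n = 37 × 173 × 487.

φ(3117287) = 3117287 · (1 − 1/37) · (1 − 1/173) · (1 − 1/487)
       = 3117287 · 3009312/3117287 = 3009312.

3009312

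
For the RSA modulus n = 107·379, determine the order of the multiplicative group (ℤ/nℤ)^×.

For distinct primes, φ(pq) = (p−1)(q−1) = 106 × 378 = 40068.

40068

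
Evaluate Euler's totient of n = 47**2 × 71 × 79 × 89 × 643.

φ(47^2) = 47^1·(47−1) = 47·46 = 2162.
φ(71) = 71 − 1 = 70.
φ(79) = 79 − 1 = 78.
φ(89) = 89 − 1 = 88.
φ(643) = 643 − 1 = 642.
Multiply: 2162 · 70 · 78 · 88 · 642 = 666908161920.

666908161920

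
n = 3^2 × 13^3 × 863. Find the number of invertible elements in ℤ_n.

10488816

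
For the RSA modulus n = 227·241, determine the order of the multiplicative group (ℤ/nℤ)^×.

54240

φ(pq) = (p−1)(q−1) = 226 · 240 = 54240.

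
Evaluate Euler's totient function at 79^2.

6162

φ(6241) = 6241 · (1 − 1/79)
       = 6241 · 78/79 = 6162.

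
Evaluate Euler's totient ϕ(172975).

115200

Prime factorization: 172975 = 5^2 × 11 × 17 × 37.
φ(5^2) = 5^1·(5−1) = 5·4 = 20.
φ(11) = 11 − 1 = 10.
φ(17) = 17 − 1 = 16.
φ(37) = 37 − 1 = 36.
Since φ is multiplicative, φ(172975) = 20 · 10 · 16 · 36 = 115200.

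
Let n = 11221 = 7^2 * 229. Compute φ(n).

9576

φ(11221) = 11221 · (1 − 1/7) · (1 − 1/229)
       = 11221 · 1368/1603 = 9576.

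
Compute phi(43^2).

φ(43^2) = 43^1·(43−1) = 43·42 = 1806.

1806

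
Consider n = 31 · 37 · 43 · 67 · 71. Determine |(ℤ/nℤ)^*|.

209563200

φ(31) = 31 − 1 = 30.
φ(37) = 37 − 1 = 36.
φ(43) = 43 − 1 = 42.
φ(67) = 67 − 1 = 66.
φ(71) = 71 − 1 = 70.
Since φ is multiplicative, φ(234619997) = 30 · 36 · 42 · 66 · 70 = 209563200.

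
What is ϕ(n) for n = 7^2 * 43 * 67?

116424

φ(7^2) = 7^2 − 7^1 = 49 − 7 = 42.
φ(43) = 43 − 1 = 42.
φ(67) = 67 − 1 = 66.
Multiply: 42 · 42 · 66 = 116424.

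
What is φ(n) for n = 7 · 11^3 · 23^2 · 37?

132248160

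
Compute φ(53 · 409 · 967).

φ(20961659) = 20961659 · (1 − 1/53) · (1 − 1/409) · (1 − 1/967)
       = 20961659 · 20494656/20961659 = 20494656.

20494656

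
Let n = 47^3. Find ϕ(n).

φ(103823) = 103823 · (1 − 1/47)
       = 103823 · 46/47 = 101614.

101614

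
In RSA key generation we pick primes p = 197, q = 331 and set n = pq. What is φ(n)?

64680

φ(pq) = (p−1)(q−1) = 196 · 330 = 64680.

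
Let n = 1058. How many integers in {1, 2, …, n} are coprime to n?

506

Factor 1058: 1058 = 2 · 23^2.
φ(1058) = 1058 · (1 − 1/2) · (1 − 1/23)
       = 1058 · 22/46 = 506.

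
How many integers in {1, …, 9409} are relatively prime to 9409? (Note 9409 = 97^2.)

9312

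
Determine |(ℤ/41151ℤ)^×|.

Factor 41151: 41151 = 3 * 11 * 29 * 43.
φ(41151) = 41151 · (1 − 1/3) · (1 − 1/11) · (1 − 1/29) · (1 − 1/43)
       = 41151 · 23520/41151 = 23520.

23520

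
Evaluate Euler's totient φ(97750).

35200

Factor 97750: 97750 = 2 * 5**3 * 17 * 23.
φ(2) = 2 − 1 = 1.
φ(5^3) = 5^3 − 5^2 = 125 − 25 = 100.
φ(17) = 17 − 1 = 16.
φ(23) = 23 − 1 = 22.
φ(97750) = 1 × 100 × 16 × 22 = 35200.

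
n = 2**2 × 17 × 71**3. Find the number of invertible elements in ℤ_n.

11291840

φ(2^2) = 2^2 − 2^1 = 4 − 2 = 2.
φ(17) = 17 − 1 = 16.
φ(71^3) = 71^2·(71−1) = 5041·70 = 352870.
φ(24337948) = 2 × 16 × 352870 = 11291840.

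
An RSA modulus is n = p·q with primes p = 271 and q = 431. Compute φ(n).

For distinct primes, φ(pq) = (p−1)(q−1) = 270 × 430 = 116100.

116100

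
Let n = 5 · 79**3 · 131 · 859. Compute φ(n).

217189795680

φ(277405928155) = 277405928155 · (1 − 1/5) · (1 − 1/79) · (1 − 1/131) · (1 − 1/859)
       = 277405928155 · 34800480/44448955 = 217189795680.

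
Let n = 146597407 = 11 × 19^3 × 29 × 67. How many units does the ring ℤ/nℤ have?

120083040

φ(11) = 11 − 1 = 10.
φ(19^3) = 19^3 − 19^2 = 6859 − 361 = 6498.
φ(29) = 29 − 1 = 28.
φ(67) = 67 − 1 = 66.
Multiply: 10 · 6498 · 28 · 66 = 120083040.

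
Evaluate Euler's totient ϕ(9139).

7776

Factor 9139: 9139 = 13 * 19 * 37.
φ(9139) = 9139 · (1 − 1/13) · (1 − 1/19) · (1 − 1/37)
       = 9139 · 7776/9139 = 7776.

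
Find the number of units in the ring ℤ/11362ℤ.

11362 = 2 · 13 · 19 · 23.
φ(11362) = 11362 · (1 − 1/2) · (1 − 1/13) · (1 − 1/19) · (1 − 1/23)
       = 11362 · 4752/11362 = 4752.

4752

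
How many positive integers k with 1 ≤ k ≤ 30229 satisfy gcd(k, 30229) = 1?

First factor: 30229 = 19 * 37 * 43.
φ(30229) = 30229 · (1 − 1/19) · (1 − 1/37) · (1 − 1/43)
       = 30229 · 27216/30229 = 27216.

27216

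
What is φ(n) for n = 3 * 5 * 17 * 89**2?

φ(2019855) = 2019855 · (1 − 1/3) · (1 − 1/5) · (1 − 1/17) · (1 − 1/89)
       = 2019855 · 11264/22695 = 1002496.

1002496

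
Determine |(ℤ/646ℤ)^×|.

646 = 2 · 17 · 19.
φ(646) = 646 · (1 − 1/2) · (1 − 1/17) · (1 − 1/19)
       = 646 · 288/646 = 288.

288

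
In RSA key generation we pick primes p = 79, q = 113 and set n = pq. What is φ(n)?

φ(79) = 79 − 1 = 78.
φ(113) = 113 − 1 = 112.
φ(8927) = 78 × 112 = 8736.

8736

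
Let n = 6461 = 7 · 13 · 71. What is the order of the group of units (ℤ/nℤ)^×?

φ(7) = 7 − 1 = 6.
φ(13) = 13 − 1 = 12.
φ(71) = 71 − 1 = 70.
φ(6461) = 6 × 12 × 70 = 5040.

5040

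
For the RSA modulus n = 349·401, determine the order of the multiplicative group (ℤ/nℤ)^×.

139200

φ(n) = (p − 1)(q − 1) = (349−1)(401−1) = 348·400 = 139200.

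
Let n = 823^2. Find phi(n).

φ(677329) = 677329 · (1 − 1/823)
       = 677329 · 822/823 = 676506.

676506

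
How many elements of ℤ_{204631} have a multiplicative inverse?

Prime factorization: 204631 = 7 · 23 · 31 · 41.
φ(7) = 7 − 1 = 6.
φ(23) = 23 − 1 = 22.
φ(31) = 31 − 1 = 30.
φ(41) = 41 − 1 = 40.
Multiply: 6 · 22 · 30 · 40 = 158400.

158400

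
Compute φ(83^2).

6806

φ(6889) = 6889 · (1 − 1/83)
       = 6889 · 82/83 = 6806.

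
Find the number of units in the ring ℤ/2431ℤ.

1920

2431 = 11 · 13 · 17.
φ(11) = 11 − 1 = 10.
φ(13) = 13 − 1 = 12.
φ(17) = 17 − 1 = 16.
Since φ is multiplicative, φ(2431) = 10 · 12 · 16 = 1920.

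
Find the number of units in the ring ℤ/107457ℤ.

First factor: 107457 = 3 × 7^2 × 17 × 43.
φ(107457) = 107457 · (1 − 1/3) · (1 − 1/7) · (1 − 1/17) · (1 − 1/43)
       = 107457 · 8064/15351 = 56448.

56448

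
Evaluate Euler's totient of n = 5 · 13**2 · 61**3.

139314240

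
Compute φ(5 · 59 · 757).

175392

φ(5) = 5 − 1 = 4.
φ(59) = 59 − 1 = 58.
φ(757) = 757 − 1 = 756.
Multiply: 4 · 58 · 756 = 175392.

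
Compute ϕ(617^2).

φ(380689) = 380689 · (1 − 1/617)
       = 380689 · 616/617 = 380072.

380072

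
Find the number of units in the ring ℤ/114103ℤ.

96800

First factor: 114103 = 11**2 · 23 · 41.
φ(114103) = 114103 · (1 − 1/11) · (1 − 1/23) · (1 − 1/41)
       = 114103 · 8800/10373 = 96800.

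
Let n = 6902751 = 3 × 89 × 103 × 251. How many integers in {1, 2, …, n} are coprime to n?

4488000

φ(3) = 3 − 1 = 2.
φ(89) = 89 − 1 = 88.
φ(103) = 103 − 1 = 102.
φ(251) = 251 − 1 = 250.
φ(6902751) = 2 × 88 × 102 × 250 = 4488000.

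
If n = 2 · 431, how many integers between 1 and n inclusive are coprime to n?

φ(2) = 2 − 1 = 1.
φ(431) = 431 − 1 = 430.
φ(862) = 1 × 430 = 430.

430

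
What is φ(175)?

120

Factor 175: 175 = 5^2 · 7.
φ(5^2) = 5^1·(5−1) = 5·4 = 20.
φ(7) = 7 − 1 = 6.
Since φ is multiplicative, φ(175) = 20 · 6 = 120.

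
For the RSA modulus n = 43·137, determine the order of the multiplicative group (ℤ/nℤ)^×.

φ(n) = (p − 1)(q − 1) = (43−1)(137−1) = 42·136 = 5712.

5712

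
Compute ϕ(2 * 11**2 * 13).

1320

φ(3146) = 3146 · (1 − 1/2) · (1 − 1/11) · (1 − 1/13)
       = 3146 · 120/286 = 1320.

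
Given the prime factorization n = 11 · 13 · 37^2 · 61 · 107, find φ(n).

φ(1277771209) = 1277771209 · (1 − 1/11) · (1 − 1/13) · (1 − 1/37) · (1 − 1/61) · (1 − 1/107)
       = 1277771209 · 27475200/34534357 = 1016582400.

1016582400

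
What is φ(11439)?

First factor: 11439 = 3^2 · 31 · 41.
φ(3^2) = 3^1·(3−1) = 3·2 = 6.
φ(31) = 31 − 1 = 30.
φ(41) = 41 − 1 = 40.
Multiply: 6 · 30 · 40 = 7200.

7200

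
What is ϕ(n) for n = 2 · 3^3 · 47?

828

φ(2538) = 2538 · (1 − 1/2) · (1 − 1/3) · (1 − 1/47)
       = 2538 · 92/282 = 828.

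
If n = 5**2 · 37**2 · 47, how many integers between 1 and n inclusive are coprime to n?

φ(5^2) = 5^2 − 5^1 = 25 − 5 = 20.
φ(37^2) = 37^1·(37−1) = 37·36 = 1332.
φ(47) = 47 − 1 = 46.
Multiply: 20 · 1332 · 46 = 1225440.

1225440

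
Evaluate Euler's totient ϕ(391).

391 = 17 · 23.
φ(17) = 17 − 1 = 16.
φ(23) = 23 − 1 = 22.
Multiply: 16 · 22 = 352.

352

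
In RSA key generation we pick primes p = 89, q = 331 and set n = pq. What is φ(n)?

φ(89) = 89 − 1 = 88.
φ(331) = 331 − 1 = 330.
Since φ is multiplicative, φ(29459) = 88 · 330 = 29040.

29040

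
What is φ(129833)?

110880

Prime factorization: 129833 = 11^2 · 29 · 37.
φ(11^2) = 11^2 − 11^1 = 121 − 11 = 110.
φ(29) = 29 − 1 = 28.
φ(37) = 37 − 1 = 36.
Multiply: 110 · 28 · 36 = 110880.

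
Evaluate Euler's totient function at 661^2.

436260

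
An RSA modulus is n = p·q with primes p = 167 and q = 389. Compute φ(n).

64408

φ(167) = 167 − 1 = 166.
φ(389) = 389 − 1 = 388.
φ(64963) = 166 × 388 = 64408.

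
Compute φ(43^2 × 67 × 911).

108468360

φ(112857413) = 112857413 · (1 − 1/43) · (1 − 1/67) · (1 − 1/911)
       = 112857413 · 2522520/2624591 = 108468360.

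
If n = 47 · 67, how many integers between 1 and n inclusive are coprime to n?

3036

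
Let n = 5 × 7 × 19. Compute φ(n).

432

φ(665) = 665 · (1 − 1/5) · (1 − 1/7) · (1 − 1/19)
       = 665 · 432/665 = 432.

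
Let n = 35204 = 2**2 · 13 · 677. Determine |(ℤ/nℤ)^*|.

16224

φ(2^2) = 2^1·(2−1) = 2·1 = 2.
φ(13) = 13 − 1 = 12.
φ(677) = 677 − 1 = 676.
Since φ is multiplicative, φ(35204) = 2 · 12 · 676 = 16224.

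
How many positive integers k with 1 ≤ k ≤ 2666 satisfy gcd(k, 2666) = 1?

1260

2666 = 2 * 31 * 43.
φ(2) = 2 − 1 = 1.
φ(31) = 31 − 1 = 30.
φ(43) = 43 − 1 = 42.
φ(2666) = 1 × 30 × 42 = 1260.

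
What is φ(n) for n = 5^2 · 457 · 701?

6384000

φ(8008925) = 8008925 · (1 − 1/5) · (1 − 1/457) · (1 − 1/701)
       = 8008925 · 1276800/1601785 = 6384000.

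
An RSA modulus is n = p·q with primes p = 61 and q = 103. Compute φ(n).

6120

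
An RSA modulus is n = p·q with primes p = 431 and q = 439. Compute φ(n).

188340

φ(n) = (p − 1)(q − 1) = (431−1)(439−1) = 430·438 = 188340.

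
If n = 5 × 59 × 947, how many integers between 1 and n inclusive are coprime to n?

219472

φ(5) = 5 − 1 = 4.
φ(59) = 59 − 1 = 58.
φ(947) = 947 − 1 = 946.
Multiply: 4 · 58 · 946 = 219472.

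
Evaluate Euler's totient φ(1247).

Prime factorization: 1247 = 29 · 43.
φ(1247) = 1247 · (1 − 1/29) · (1 − 1/43)
       = 1247 · 1176/1247 = 1176.

1176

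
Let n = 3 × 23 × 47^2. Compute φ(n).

φ(152421) = 152421 · (1 − 1/3) · (1 − 1/23) · (1 − 1/47)
       = 152421 · 2024/3243 = 95128.

95128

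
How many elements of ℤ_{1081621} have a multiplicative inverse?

950400

Factor 1081621: 1081621 = 23 × 31 × 37 × 41.
φ(23) = 23 − 1 = 22.
φ(31) = 31 − 1 = 30.
φ(37) = 37 − 1 = 36.
φ(41) = 41 − 1 = 40.
Since φ is multiplicative, φ(1081621) = 22 · 30 · 36 · 40 = 950400.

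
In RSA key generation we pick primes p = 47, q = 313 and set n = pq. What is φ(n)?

14352

φ(14711) = 14711 · (1 − 1/47) · (1 − 1/313)
       = 14711 · 14352/14711 = 14352.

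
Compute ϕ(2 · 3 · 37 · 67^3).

φ(66769386) = 66769386 · (1 − 1/2) · (1 − 1/3) · (1 − 1/37) · (1 − 1/67)
       = 66769386 · 4752/14874 = 21331728.

21331728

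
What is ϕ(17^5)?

φ(17^5) = 17^4·(17−1) = 83521·16 = 1336336.

1336336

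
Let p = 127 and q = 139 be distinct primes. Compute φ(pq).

For distinct primes, φ(pq) = (p−1)(q−1) = 126 × 138 = 17388.

17388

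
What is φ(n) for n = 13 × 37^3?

591408

φ(13) = 13 − 1 = 12.
φ(37^3) = 37^2·(37−1) = 1369·36 = 49284.
Multiply: 12 · 49284 = 591408.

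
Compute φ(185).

144

185 = 5 · 37.
φ(185) = 185 · (1 − 1/5) · (1 − 1/37)
       = 185 · 144/185 = 144.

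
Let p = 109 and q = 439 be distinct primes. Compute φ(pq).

φ(47851) = 47851 · (1 − 1/109) · (1 − 1/439)
       = 47851 · 47304/47851 = 47304.

47304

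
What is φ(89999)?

66528

89999 = 7 * 13 * 23 * 43.
φ(89999) = 89999 · (1 − 1/7) · (1 − 1/13) · (1 − 1/23) · (1 − 1/43)
       = 89999 · 66528/89999 = 66528.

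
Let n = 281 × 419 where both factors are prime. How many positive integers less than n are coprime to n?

117040

For distinct primes, φ(pq) = (p−1)(q−1) = 280 × 418 = 117040.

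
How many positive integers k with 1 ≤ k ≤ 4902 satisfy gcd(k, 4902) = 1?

4902 = 2 × 3 × 19 × 43.
φ(4902) = 4902 · (1 − 1/2) · (1 − 1/3) · (1 − 1/19) · (1 − 1/43)
       = 4902 · 1512/4902 = 1512.

1512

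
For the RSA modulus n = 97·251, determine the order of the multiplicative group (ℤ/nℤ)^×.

24000

φ(pq) = (p−1)(q−1) = 96 · 250 = 24000.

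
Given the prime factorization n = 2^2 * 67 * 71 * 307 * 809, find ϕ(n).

2284571520

φ(4725851164) = 4725851164 · (1 − 1/2) · (1 − 1/67) · (1 − 1/71) · (1 − 1/307) · (1 − 1/809)
       = 4725851164 · 1142285760/2362925582 = 2284571520.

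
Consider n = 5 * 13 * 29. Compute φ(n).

1344

φ(5) = 5 − 1 = 4.
φ(13) = 13 − 1 = 12.
φ(29) = 29 − 1 = 28.
Multiply: 4 · 12 · 28 = 1344.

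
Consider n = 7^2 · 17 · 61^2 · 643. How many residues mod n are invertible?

φ(1993038299) = 1993038299 · (1 − 1/7) · (1 − 1/17) · (1 − 1/61) · (1 − 1/643)
       = 1993038299 · 3697920/4667537 = 1579011840.

1579011840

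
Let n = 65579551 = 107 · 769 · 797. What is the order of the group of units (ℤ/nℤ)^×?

φ(107) = 107 − 1 = 106.
φ(769) = 769 − 1 = 768.
φ(797) = 797 − 1 = 796.
φ(65579551) = 106 × 768 × 796 = 64800768.

64800768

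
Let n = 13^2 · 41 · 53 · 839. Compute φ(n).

271914240

φ(13^2) = 13^2 − 13^1 = 169 − 13 = 156.
φ(41) = 41 − 1 = 40.
φ(53) = 53 − 1 = 52.
φ(839) = 839 − 1 = 838.
Since φ is multiplicative, φ(308111843) = 156 · 40 · 52 · 838 = 271914240.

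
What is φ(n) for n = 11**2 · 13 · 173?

φ(272129) = 272129 · (1 − 1/11) · (1 − 1/13) · (1 − 1/173)
       = 272129 · 20640/24739 = 227040.

227040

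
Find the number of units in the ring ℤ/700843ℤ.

Prime factorization: 700843 = 11 × 13**3 × 29.
φ(11) = 11 − 1 = 10.
φ(13^3) = 13^3 − 13^2 = 2197 − 169 = 2028.
φ(29) = 29 − 1 = 28.
Multiply: 10 · 2028 · 28 = 567840.

567840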